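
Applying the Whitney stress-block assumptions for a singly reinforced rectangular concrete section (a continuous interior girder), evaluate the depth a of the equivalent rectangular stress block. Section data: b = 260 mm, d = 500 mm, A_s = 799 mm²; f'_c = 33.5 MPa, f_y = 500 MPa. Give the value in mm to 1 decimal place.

T = A_s f_y = 799 × 500 = 399500 N = 399.5 kN.
Setting C = 0.85 f'_c a b equal to T: a = 399500/(0.85 × 33.5 × 260) = 54.0 mm.

a ≈ 54.0 mm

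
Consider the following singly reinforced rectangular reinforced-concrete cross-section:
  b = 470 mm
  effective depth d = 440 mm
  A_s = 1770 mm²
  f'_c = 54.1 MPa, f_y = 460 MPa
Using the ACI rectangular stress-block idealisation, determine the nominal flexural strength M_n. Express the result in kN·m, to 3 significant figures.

T = A_s f_y = 1770 × 460 = 814200 N = 814.2 kN.
From C = T: a = T/(0.85 f'_c b) = 814200/(0.85 × 54.1 × 470) = 37.67 mm.
M_n = T(d − a/2) = 814.2 kN × (440 − 18.835) mm = 342.91 kN·m.

M_n ≈ 343 kN·m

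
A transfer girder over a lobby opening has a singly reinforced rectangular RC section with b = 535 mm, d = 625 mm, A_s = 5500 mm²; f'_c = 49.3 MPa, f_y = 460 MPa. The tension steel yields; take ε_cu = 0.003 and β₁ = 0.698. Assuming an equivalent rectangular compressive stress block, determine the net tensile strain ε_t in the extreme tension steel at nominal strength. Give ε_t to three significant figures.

ε_t ≈ 0.00860

a = A_s f_y/(0.85 f'_c b) = 112.85 mm.
β₁ = 0.698, so c = a/β₁ = 112.85/0.698 = 161.68 mm.
From the linear strain diagram with ε_cu = 0.003: ε_t = 0.003 (d − c)/c = 0.003 × (625 − 161.68)/161.68 = 0.00860.
Since ε_t ≥ 0.005, the section is tension-controlled.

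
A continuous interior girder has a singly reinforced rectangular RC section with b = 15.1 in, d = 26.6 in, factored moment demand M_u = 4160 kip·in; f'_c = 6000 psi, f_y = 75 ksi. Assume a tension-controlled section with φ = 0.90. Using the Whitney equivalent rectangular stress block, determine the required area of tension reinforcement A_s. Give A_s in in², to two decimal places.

M_n = M_u/φ = 4160/0.90 = 4622.22 kip·in.
From M_n = 0.85 f'_c a b (d − a/2):
a = d − √(d² − 2M_n/(0.85 f'_c b)) = 26.6 − √(26.6² − 2 × 4622.22/(0.85 × 6 × 15.1)) = 2.361 in.
A_s = 0.85 f'_c a b / f_y = 0.85 × 6 × 2.361 × 15.1 / 75 = 2.424 in².

A_s ≈ 2.42 in²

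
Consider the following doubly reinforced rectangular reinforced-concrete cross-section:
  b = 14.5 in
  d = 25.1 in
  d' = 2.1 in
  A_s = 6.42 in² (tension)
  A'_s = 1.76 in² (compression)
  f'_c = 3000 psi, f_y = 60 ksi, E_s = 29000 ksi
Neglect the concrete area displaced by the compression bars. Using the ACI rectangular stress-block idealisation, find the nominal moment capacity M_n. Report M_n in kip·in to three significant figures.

Assume both steels yield.
a = (A_s − A'_s) f_y/(0.85 f'_c b) = (6.42 − 1.76) × 60/(0.85 × 3 × 14.5) = 7.562 in.
c = a/β₁ = 7.562/0.85 = 8.896 in; ε'_s = 0.003(c − d')/c = 0.0023 ≥ ε_y = 0.0021, so the compression steel yields.
M_n = (A_s − A'_s) f_y (d − a/2) + A'_s f_y (d − d') = 279.6 × (25.1 − 3.781) + 105.6 × (25.1 − 2.1) = 5960.8 + 2428.8 = 8389.6 kip·in.

M_n ≈ 8390 kip·in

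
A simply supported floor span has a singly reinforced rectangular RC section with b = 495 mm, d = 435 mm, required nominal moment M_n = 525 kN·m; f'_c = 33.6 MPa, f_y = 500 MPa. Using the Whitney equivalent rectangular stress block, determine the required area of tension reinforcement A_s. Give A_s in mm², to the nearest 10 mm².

A_s ≈ 2710 mm²

With M_n = 0.85 f'_c a b (d − a/2), solve the quadratic for a:
a = d − √(d² − 2M_n/(0.85 f'_c b)) = 435 − √(435² − 2 × 525×10⁶/(0.85 × 33.6 × 495)) = 95.95 mm.
A_s = 0.85 f'_c a b / f_y = 0.85 × 33.6 × 95.95 × 495 / 500 = 2712.9 mm².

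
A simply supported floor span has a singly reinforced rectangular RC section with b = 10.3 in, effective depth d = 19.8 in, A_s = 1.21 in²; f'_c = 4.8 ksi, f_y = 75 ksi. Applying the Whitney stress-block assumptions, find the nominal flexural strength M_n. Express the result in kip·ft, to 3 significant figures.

T = A_s f_y = 1.21 × 75 = 90.75 kips.
a = T/(0.85 f'_c b) = 90.75/(0.85 × 4.8 × 10.3) = 2.159 in.
M_n = T(d − a/2) = 90.75 × (19.8 − 1.0795) = 1698.9 kip·in = 1698.9/12 = 141.58 kip·ft.

M_n ≈ 142 kip·ft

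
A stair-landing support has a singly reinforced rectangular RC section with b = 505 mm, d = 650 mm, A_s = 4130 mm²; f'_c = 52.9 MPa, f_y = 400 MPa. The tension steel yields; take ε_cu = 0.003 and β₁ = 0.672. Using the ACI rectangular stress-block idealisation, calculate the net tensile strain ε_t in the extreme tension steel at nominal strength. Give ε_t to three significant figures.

ε_t ≈ 0.0150

a = A_s f_y/(0.85 f'_c b) = 72.75 mm.
β₁ = 0.672, so c = a/β₁ = 72.75/0.672 = 108.26 mm.
From the linear strain diagram with ε_cu = 0.003: ε_t = 0.003 (d − c)/c = 0.003 × (650 − 108.26)/108.26 = 0.0150.
Since ε_t ≥ 0.005, the section is tension-controlled.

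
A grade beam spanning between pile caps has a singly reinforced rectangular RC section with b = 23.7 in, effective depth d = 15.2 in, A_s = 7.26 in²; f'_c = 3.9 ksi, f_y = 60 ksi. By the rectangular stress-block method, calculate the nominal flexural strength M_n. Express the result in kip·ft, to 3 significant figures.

M_n ≈ 451 kip·ft

T = A_s f_y = 7.26 × 60 = 435.6 kips.
a = T/(0.85 f'_c b) = 435.6/(0.85 × 3.9 × 23.7) = 5.544 in.
M_n = T(d − a/2) = 435.6 × (15.2 − 2.772) = 5413.6 kip·in = 5413.6/12 = 451.13 kip·ft.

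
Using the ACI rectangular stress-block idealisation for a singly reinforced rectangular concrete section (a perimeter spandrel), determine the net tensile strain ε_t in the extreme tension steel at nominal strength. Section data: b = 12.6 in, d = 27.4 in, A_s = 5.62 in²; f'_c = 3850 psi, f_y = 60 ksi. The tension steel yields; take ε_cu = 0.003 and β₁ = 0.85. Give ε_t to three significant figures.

a = A_s f_y/(0.85 f'_c b) = 8.178 in.
β₁ = 0.85, so c = a/β₁ = 8.178/0.85 = 9.621 in.
From the linear strain diagram with ε_cu = 0.003: ε_t = 0.003 (d − c)/c = 0.003 × (27.4 − 9.621)/9.621 = 0.00554.
Since ε_t ≥ 0.005, the section is tension-controlled.

ε_t ≈ 0.00554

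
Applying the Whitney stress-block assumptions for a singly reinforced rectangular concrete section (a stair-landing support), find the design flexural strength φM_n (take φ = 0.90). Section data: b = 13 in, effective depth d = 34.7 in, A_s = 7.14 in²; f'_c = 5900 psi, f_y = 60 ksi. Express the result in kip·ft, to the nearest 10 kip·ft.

φM_n ≈ 1010 kip·ft

T = A_s f_y = 7.14 × 60 = 428.4 kips.
a = T/(0.85 f'_c b) = 428.4/(0.85 × 5.9 × 13) = 6.571 in.
M_n = T(d − a/2) = 428.4 × (34.7 − 3.2855) = 13458.0 kip·in = 13458.0/12 = 1121.50 kip·ft.
φM_n = 0.90 × 1121.50 = 1009.35 kip·ft.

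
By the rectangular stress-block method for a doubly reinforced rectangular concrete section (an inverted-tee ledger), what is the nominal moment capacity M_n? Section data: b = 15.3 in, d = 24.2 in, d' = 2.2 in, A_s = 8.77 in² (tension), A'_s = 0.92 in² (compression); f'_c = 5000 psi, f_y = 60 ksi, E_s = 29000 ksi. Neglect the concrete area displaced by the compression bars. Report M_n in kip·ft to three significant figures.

M_n ≈ 909 kip·ft

Assume both steels yield.
a = (A_s − A'_s) f_y/(0.85 f'_c b) = (8.77 − 0.92) × 60/(0.85 × 5 × 15.3) = 7.243 in.
c = a/β₁ = 7.243/0.8 = 9.054 in; ε'_s = 0.003(c − d')/c = 0.0023 ≥ ε_y = 0.0021, so the compression steel yields.
M_n = (A_s − A'_s) f_y (d − a/2) + A'_s f_y (d − d') = 471 × (24.2 − 3.6215) + 55.2 × (24.2 − 2.2) = 9692.5 + 1214.4 = 10906.9 kip·in = 10906.9/12 = 908.91 kip·ft.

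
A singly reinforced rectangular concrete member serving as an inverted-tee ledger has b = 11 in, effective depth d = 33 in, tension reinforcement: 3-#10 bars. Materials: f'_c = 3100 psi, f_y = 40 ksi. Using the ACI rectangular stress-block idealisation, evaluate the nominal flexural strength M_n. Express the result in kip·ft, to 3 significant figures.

M_n ≈ 386 kip·ft

A_s = 3 × 1.27 = 3.81 in².
T = A_s f_y = 3.81 × 40 = 152.4 kips.
a = T/(0.85 f'_c b) = 152.4/(0.85 × 3.1 × 11) = 5.258 in.
M_n = T(d − a/2) = 152.4 × (33 − 2.629) = 4628.5 kip·in = 4628.5/12 = 385.71 kip·ft.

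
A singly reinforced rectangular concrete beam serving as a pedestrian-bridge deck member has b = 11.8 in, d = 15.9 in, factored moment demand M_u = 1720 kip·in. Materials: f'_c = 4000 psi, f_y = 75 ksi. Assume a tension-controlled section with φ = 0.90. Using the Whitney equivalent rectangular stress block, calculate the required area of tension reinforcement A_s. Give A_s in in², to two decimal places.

A_s ≈ 1.79 in²

M_n = M_u/φ = 1720/0.90 = 1911.11 kip·in.
From M_n = 0.85 f'_c a b (d − a/2):
a = d − √(d² − 2M_n/(0.85 f'_c b)) = 15.9 − √(15.9² − 2 × 1911.11/(0.85 × 4 × 11.8)) = 3.348 in.
A_s = 0.85 f'_c a b / f_y = 0.85 × 4 × 3.348 × 11.8 / 75 = 1.791 in².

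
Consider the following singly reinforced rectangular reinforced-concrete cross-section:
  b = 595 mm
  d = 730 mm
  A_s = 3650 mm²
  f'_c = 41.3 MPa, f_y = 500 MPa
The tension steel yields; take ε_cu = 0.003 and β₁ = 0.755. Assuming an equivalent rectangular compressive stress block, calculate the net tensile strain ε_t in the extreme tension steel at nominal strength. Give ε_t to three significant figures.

a = A_s f_y/(0.85 f'_c b) = 87.37 mm.
β₁ = 0.755, so c = a/β₁ = 87.37/0.755 = 115.72 mm.
From the linear strain diagram with ε_cu = 0.003: ε_t = 0.003 (d − c)/c = 0.003 × (730 − 115.72)/115.72 = 0.0159.
Since ε_t ≥ 0.005, the section is tension-controlled.

ε_t ≈ 0.0159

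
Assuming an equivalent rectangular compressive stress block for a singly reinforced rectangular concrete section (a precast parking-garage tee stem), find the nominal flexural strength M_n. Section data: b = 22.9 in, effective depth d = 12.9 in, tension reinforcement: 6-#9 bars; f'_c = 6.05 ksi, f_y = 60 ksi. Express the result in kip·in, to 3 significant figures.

A_s = 6 × 1 = 6 in².
T = A_s f_y = 6 × 60 = 360 kips.
a = T/(0.85 f'_c b) = 360/(0.85 × 6.05 × 22.9) = 3.057 in.
M_n = T(d − a/2) = 360 × (12.9 − 1.5285) = 4093.7 kip·in.

M_n ≈ 4090 kip·in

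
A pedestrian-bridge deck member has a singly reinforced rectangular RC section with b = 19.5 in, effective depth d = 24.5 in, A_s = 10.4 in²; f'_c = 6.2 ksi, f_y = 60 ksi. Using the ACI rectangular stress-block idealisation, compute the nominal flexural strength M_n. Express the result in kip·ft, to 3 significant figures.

M_n ≈ 1120 kip·ft

T = A_s f_y = 10.4 × 60 = 624 kips.
a = T/(0.85 f'_c b) = 624/(0.85 × 6.2 × 19.5) = 6.072 in.
M_n = T(d − a/2) = 624 × (24.5 − 3.036) = 13393.5 kip·in = 13393.5/12 = 1116.13 kip·ft.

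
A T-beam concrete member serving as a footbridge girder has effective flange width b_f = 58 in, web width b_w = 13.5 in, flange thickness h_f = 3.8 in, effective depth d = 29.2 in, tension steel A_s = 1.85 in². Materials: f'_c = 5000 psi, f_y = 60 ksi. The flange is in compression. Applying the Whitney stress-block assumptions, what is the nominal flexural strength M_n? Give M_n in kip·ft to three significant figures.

Tension: T = A_s f_y = 1.85 × 60 = 111 kips.
Try a within the flange: a = T/(0.85 f'_c b_f) = 111/(0.85 × 5 × 58) = 0.450 in.
Since a = 0.450 ≤ h_f = 3.8 in, the stress block lies entirely in the flange; analyse as a rectangular beam of width b_f.
M_n = T(d − a/2) = 111 × (29.2 − 0.225) = 3216.2 kip·in.
M_n = 3216.2/12 = 268.02 kip·ft.

M_n ≈ 268 kip·ft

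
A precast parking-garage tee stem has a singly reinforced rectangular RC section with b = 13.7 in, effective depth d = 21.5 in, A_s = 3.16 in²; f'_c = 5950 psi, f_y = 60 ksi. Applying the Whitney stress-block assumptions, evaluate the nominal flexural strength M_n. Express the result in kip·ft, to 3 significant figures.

T = A_s f_y = 3.16 × 60 = 189.6 kips.
a = T/(0.85 f'_c b) = 189.6/(0.85 × 5.95 × 13.7) = 2.736 in.
M_n = T(d − a/2) = 189.6 × (21.5 − 1.368) = 3817.0 kip·in = 3817.0/12 = 318.08 kip·ft.

M_n ≈ 318 kip·ft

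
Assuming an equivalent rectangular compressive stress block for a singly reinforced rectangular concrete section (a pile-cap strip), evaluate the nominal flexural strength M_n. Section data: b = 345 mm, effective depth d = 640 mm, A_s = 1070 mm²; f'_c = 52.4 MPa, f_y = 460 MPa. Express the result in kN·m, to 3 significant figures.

T = A_s f_y = 1070 × 460 = 492200 N = 492.2 kN.
From C = T: a = T/(0.85 f'_c b) = 492200/(0.85 × 52.4 × 345) = 32.03 mm.
M_n = T(d − a/2) = 492.2 kN × (640 − 16.015) mm = 307.13 kN·m.

M_n ≈ 307 kN·m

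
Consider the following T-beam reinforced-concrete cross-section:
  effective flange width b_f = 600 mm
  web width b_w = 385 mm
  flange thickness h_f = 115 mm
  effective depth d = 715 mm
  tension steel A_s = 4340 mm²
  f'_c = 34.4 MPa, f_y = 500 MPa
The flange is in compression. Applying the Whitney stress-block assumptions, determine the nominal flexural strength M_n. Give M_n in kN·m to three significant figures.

M_n ≈ 1420 kN·m

Tension: T = A_s f_y = 4340 × 500 = 2170000 N.
Try a within the flange: a = T/(0.85 f'_c b_f) = 2170000/(0.85 × 34.4 × 600) = 123.69 mm.
a = 123.69 > h_f = 115 mm: the block extends into the web. Split into flange-overhang and web parts.
C_f = 0.85 f'_c (b_f − b_w) h_f = 0.85 × 34.4 × (600 − 385) × 115 = 722959 N.
Remaining web compression depth: a_w = (T − C_f)/(0.85 f'_c b_w) = (2170000 − 722959)/(0.85 × 34.4 × 385) = 128.54 mm.
M_n = C_f(d − h_f/2) + (T − C_f)(d − a_w/2) = 722959 × (715 − 57.5) + 1447041 × (715 − 64.27) = 475.35 + 941.63 = 1416.98 × 10⁶ N·mm.
M_n = 1416.98 kN·m.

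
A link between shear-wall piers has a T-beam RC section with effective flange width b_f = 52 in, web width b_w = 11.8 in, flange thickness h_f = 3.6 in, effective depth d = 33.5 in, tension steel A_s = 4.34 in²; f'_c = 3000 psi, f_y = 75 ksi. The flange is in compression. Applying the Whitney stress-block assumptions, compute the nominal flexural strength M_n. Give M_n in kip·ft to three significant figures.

M_n ≈ 875 kip·ft

Tension: T = A_s f_y = 4.34 × 75 = 325.5 kips.
Try a within the flange: a = T/(0.85 f'_c b_f) = 325.5/(0.85 × 3 × 52) = 2.455 in.
Since a = 2.455 ≤ h_f = 3.6 in, the stress block lies entirely in the flange; analyse as a rectangular beam of width b_f.
M_n = T(d − a/2) = 325.5 × (33.5 − 1.2275) = 10504.7 kip·in.
M_n = 10504.7/12 = 875.39 kip·ft.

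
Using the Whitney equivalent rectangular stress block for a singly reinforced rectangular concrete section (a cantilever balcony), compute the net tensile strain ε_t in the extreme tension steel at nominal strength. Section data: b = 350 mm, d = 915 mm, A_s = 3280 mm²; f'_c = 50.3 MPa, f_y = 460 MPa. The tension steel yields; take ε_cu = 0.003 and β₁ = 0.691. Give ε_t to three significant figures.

a = A_s f_y/(0.85 f'_c b) = 100.83 mm.
β₁ = 0.691, so c = a/β₁ = 100.83/0.691 = 145.92 mm.
From the linear strain diagram with ε_cu = 0.003: ε_t = 0.003 (d − c)/c = 0.003 × (915 − 145.92)/145.92 = 0.0158.
Since ε_t ≥ 0.005, the section is tension-controlled.

ε_t ≈ 0.0158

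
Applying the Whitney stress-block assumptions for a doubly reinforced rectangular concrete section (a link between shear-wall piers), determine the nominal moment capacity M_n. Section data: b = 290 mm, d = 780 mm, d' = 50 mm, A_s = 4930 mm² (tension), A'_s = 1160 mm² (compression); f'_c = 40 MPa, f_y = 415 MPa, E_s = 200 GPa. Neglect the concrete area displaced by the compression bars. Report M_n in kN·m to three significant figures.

M_n ≈ 1450 kN·m

Assume both tension and compression steel yield.
Net tension couple steel: A_s − A'_s = 3770 mm².
a = (A_s − A'_s) f_y / (0.85 f'_c b) = 1564550/(0.85 × 40 × 290) = 158.68 mm.
c = a/β₁ = 158.68/0.764 = 207.70 mm; ε'_s = 0.003(c − d')/c = 0.0023 ≥ f_y/E_s = 0.0021, so compression steel does yield.
M_n = (A_s − A'_s) f_y (d − a/2) + A'_s f_y (d − d') = [1564550 × (780 − 79.34) + 481400 × (780 − 50)] × 10⁻⁶ = 1096.22 + 351.42 = 1447.64 kN·m.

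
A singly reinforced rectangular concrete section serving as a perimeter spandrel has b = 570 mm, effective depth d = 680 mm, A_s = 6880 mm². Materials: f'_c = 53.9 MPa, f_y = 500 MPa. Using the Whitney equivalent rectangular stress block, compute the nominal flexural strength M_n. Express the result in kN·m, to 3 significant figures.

M_n ≈ 2110 kN·m

T = A_s f_y = 6880 × 500 = 3440000 N = 3440 kN.
From C = T: a = T/(0.85 f'_c b) = 3440000/(0.85 × 53.9 × 570) = 131.73 mm.
M_n = T(d − a/2) = 3440 kN × (680 − 65.865) mm = 2112.62 kN·m.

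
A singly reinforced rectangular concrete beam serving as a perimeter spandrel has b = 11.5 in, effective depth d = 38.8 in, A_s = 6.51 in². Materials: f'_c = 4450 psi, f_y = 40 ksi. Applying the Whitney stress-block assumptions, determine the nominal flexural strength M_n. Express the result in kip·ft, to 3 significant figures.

M_n ≈ 777 kip·ft

T = A_s f_y = 6.51 × 40 = 260.4 kips.
a = T/(0.85 f'_c b) = 260.4/(0.85 × 4.45 × 11.5) = 5.986 in.
M_n = T(d − a/2) = 260.4 × (38.8 − 2.993) = 9324.1 kip·in = 9324.1/12 = 777.01 kip·ft.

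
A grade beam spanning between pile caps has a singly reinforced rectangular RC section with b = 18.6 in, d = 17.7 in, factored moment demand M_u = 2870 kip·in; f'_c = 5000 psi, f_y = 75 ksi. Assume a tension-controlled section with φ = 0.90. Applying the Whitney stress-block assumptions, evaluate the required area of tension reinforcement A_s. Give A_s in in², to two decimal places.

M_n = M_u/φ = 2870/0.90 = 3188.89 kip·in.
From M_n = 0.85 f'_c a b (d − a/2):
a = d − √(d² − 2M_n/(0.85 f'_c b)) = 17.7 − √(17.7² − 2 × 3188.89/(0.85 × 5 × 18.6)) = 2.448 in.
A_s = 0.85 f'_c a b / f_y = 0.85 × 5 × 2.448 × 18.6 / 75 = 2.580 in².

A_s ≈ 2.58 in²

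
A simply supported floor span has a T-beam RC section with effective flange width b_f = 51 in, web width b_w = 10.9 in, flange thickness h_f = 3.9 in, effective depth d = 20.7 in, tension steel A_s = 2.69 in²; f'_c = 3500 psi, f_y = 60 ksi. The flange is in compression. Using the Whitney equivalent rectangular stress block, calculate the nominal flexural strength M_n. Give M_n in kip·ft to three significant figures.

M_n ≈ 271 kip·ft

Tension: T = A_s f_y = 2.69 × 60 = 161.4 kips.
Try a within the flange: a = T/(0.85 f'_c b_f) = 161.4/(0.85 × 3.5 × 51) = 1.064 in.
Since a = 1.064 ≤ h_f = 3.9 in, the stress block lies entirely in the flange; analyse as a rectangular beam of width b_f.
M_n = T(d − a/2) = 161.4 × (20.7 − 0.532) = 3255.1 kip·in.
M_n = 3255.1/12 = 271.26 kip·ft.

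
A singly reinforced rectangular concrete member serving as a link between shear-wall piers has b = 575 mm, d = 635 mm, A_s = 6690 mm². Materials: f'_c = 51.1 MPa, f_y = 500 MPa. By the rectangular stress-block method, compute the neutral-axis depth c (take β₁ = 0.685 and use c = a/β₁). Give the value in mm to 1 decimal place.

c ≈ 195.5 mm

T = A_s f_y = 6690 × 500 = 3345000 N = 3345 kN.
Setting C = 0.85 f'_c a b equal to T: a = 3345000/(0.85 × 51.1 × 575) = 133.933 mm.
With β₁ = 0.685, c = a/β₁ = 133.933/0.685 = 195.5 mm.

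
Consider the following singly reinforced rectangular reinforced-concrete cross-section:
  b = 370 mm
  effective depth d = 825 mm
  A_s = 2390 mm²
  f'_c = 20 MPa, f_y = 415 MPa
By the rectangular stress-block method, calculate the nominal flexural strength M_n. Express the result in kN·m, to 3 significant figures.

M_n ≈ 740 kN·m

T = A_s f_y = 2390 × 415 = 991850 N = 991.85 kN.
From C = T: a = T/(0.85 f'_c b) = 991850/(0.85 × 20 × 370) = 157.69 mm.
M_n = T(d − a/2) = 991.85 kN × (825 − 78.845) mm = 740.07 kN·m.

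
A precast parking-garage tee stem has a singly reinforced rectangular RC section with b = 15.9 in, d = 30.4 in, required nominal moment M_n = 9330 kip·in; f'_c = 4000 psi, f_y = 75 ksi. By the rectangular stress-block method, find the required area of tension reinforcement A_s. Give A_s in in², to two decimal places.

A_s ≈ 4.57 in²

From M_n = 0.85 f'_c a b (d − a/2):
a = d − √(d² − 2M_n/(0.85 f'_c b)) = 30.4 − √(30.4² − 2 × 9330/(0.85 × 4 × 15.9)) = 6.338 in.
A_s = 0.85 f'_c a b / f_y = 0.85 × 4 × 6.338 × 15.9 / 75 = 4.568 in².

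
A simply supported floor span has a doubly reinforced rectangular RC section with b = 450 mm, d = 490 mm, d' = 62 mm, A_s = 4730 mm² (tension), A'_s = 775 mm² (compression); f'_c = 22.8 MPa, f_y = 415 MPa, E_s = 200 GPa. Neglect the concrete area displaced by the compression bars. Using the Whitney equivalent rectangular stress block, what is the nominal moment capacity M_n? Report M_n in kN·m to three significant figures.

M_n ≈ 787 kN·m

Assume both tension and compression steel yield.
Net tension couple steel: A_s − A'_s = 3955 mm².
a = (A_s − A'_s) f_y / (0.85 f'_c b) = 1641325/(0.85 × 22.8 × 450) = 188.20 mm.
c = a/β₁ = 188.20/0.85 = 221.41 mm; ε'_s = 0.003(c − d')/c = 0.0022 ≥ f_y/E_s = 0.0021, so compression steel does yield.
M_n = (A_s − A'_s) f_y (d − a/2) + A'_s f_y (d − d') = [1641325 × (490 − 94.1) + 321625 × (490 − 62)] × 10⁻⁶ = 649.80 + 137.66 = 787.46 kN·m.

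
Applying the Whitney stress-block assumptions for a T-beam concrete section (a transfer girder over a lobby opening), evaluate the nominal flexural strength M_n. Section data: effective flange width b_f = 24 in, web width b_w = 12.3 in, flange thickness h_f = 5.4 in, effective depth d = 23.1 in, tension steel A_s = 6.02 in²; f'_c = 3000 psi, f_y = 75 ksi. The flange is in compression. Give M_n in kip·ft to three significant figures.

Tension: T = A_s f_y = 6.02 × 75 = 451.5 kips.
Try a within the flange: a = T/(0.85 f'_c b_f) = 451.5/(0.85 × 3 × 24) = 7.377 in.
a = 7.377 > h_f = 5.4 in: the block extends into the web. Split into flange-overhang and web parts.
C_f = 0.85 f'_c (b_f − b_w) h_f = 0.85 × 3 × (24 − 12.3) × 5.4 = 161.1 kips.
Remaining web compression depth: a_w = (T − C_f)/(0.85 f'_c b_w) = (451.5 − 161.1)/(0.85 × 3 × 12.3) = 9.259 in.
M_n = C_f(d − h_f/2) + (T − C_f)(d − a_w/2) = 161.1 × (23.1 − 2.7) + 290.4 × (23.1 − 4.6295) = 3286.4 + 5363.8 = 8650.2 kip·in.
M_n = 8650.2/12 = 720.85 kip·ft.

M_n ≈ 721 kip·ft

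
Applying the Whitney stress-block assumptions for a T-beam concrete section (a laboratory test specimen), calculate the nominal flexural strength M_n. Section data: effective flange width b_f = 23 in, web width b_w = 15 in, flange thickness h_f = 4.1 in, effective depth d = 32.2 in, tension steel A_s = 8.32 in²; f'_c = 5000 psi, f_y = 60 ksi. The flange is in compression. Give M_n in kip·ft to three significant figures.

M_n ≈ 1230 kip·ft

Tension: T = A_s f_y = 8.32 × 60 = 499.2 kips.
Try a within the flange: a = T/(0.85 f'_c b_f) = 499.2/(0.85 × 5 × 23) = 5.107 in.
a = 5.107 > h_f = 4.1 in: the block extends into the web. Split into flange-overhang and web parts.
C_f = 0.85 f'_c (b_f − b_w) h_f = 0.85 × 5 × (23 − 15) × 4.1 = 139.4 kips.
Remaining web compression depth: a_w = (T − C_f)/(0.85 f'_c b_w) = (499.2 − 139.4)/(0.85 × 5 × 15) = 5.644 in.
M_n = C_f(d − h_f/2) + (T − C_f)(d − a_w/2) = 139.4 × (32.2 − 2.05) + 359.8 × (32.2 − 2.822) = 4202.9 + 10570.2 = 14773.1 kip·in.
M_n = 14773.1/12 = 1231.09 kip·ft.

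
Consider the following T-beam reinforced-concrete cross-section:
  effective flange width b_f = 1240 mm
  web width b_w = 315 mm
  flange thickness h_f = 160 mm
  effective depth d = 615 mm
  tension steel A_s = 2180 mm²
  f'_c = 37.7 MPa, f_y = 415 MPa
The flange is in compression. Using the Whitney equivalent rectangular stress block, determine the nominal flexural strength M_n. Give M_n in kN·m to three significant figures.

Tension: T = A_s f_y = 2180 × 415 = 904700 N.
Try a within the flange: a = T/(0.85 f'_c b_f) = 904700/(0.85 × 37.7 × 1240) = 22.77 mm.
Since a = 22.77 ≤ h_f = 160 mm, the stress block lies entirely in the flange; analyse as a rectangular beam of width b_f.
M_n = T(d − a/2) = 904700 × (615 − 11.385) = 546.09 × 10⁶ N·mm.
M_n = 546.09 kN·m.

M_n ≈ 546 kN·m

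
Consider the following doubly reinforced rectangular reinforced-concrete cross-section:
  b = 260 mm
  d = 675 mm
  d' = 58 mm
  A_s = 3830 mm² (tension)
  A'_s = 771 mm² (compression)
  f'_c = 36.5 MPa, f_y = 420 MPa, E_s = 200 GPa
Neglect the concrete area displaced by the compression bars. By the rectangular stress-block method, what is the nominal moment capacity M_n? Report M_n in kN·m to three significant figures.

Assume both tension and compression steel yield.
Net tension couple steel: A_s − A'_s = 3059 mm².
a = (A_s − A'_s) f_y / (0.85 f'_c b) = 1284780/(0.85 × 36.5 × 260) = 159.27 mm.
c = a/β₁ = 159.27/0.789 = 201.86 mm; ε'_s = 0.003(c − d')/c = 0.0021 ≥ f_y/E_s = 0.0021, so compression steel does yield.
M_n = (A_s − A'_s) f_y (d − a/2) + A'_s f_y (d − d') = [1284780 × (675 − 79.635) + 323820 × (675 − 58)] × 10⁻⁶ = 764.91 + 199.80 = 964.71 kN·m.

M_n ≈ 965 kN·m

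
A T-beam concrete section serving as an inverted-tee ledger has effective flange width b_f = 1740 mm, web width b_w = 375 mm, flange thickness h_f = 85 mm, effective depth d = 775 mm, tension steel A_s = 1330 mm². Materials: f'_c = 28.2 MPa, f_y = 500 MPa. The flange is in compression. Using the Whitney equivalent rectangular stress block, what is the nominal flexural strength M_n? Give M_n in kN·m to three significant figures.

M_n ≈ 510 kN·m

Tension: T = A_s f_y = 1330 × 500 = 665000 N.
Try a within the flange: a = T/(0.85 f'_c b_f) = 665000/(0.85 × 28.2 × 1740) = 15.94 mm.
Since a = 15.94 ≤ h_f = 85 mm, the stress block lies entirely in the flange; analyse as a rectangular beam of width b_f.
M_n = T(d − a/2) = 665000 × (775 − 7.97) = 510.07 × 10⁶ N·mm.
M_n = 510.07 kN·m.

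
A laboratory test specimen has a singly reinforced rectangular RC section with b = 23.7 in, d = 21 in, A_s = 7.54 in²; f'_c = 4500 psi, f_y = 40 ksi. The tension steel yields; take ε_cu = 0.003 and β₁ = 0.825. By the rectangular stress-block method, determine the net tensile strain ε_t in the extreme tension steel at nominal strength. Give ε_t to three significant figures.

ε_t ≈ 0.0126

a = A_s f_y/(0.85 f'_c b) = 3.327 in.
β₁ = 0.825, so c = a/β₁ = 3.327/0.825 = 4.033 in.
From the linear strain diagram with ε_cu = 0.003: ε_t = 0.003 (d − c)/c = 0.003 × (21 − 4.033)/4.033 = 0.0126.
Since ε_t ≥ 0.005, the section is tension-controlled.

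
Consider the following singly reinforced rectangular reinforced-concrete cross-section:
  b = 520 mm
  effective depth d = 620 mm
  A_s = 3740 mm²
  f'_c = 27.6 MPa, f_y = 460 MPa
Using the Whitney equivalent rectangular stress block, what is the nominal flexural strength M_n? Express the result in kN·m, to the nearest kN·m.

M_n ≈ 945 kN·m

T = A_s f_y = 3740 × 460 = 1720400 N = 1720.4 kN.
From C = T: a = T/(0.85 f'_c b) = 1720400/(0.85 × 27.6 × 520) = 141.03 mm.
M_n = T(d − a/2) = 1720.4 kN × (620 − 70.515) mm = 945.33 kN·m.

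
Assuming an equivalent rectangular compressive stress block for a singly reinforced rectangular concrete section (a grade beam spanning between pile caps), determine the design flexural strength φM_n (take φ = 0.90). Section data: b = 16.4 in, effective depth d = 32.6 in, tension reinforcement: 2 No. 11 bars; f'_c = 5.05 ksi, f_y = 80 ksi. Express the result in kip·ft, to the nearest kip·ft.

A_s = 2 × 1.56 = 3.12 in².
T = A_s f_y = 3.12 × 80 = 249.6 kips.
a = T/(0.85 f'_c b) = 249.6/(0.85 × 5.05 × 16.4) = 3.546 in.
M_n = T(d − a/2) = 249.6 × (32.6 − 1.773) = 7694.4 kip·in = 7694.4/12 = 641.20 kip·ft.
φM_n = 0.90 × 641.20 = 577.08 kip·ft.

φM_n ≈ 577 kip·ft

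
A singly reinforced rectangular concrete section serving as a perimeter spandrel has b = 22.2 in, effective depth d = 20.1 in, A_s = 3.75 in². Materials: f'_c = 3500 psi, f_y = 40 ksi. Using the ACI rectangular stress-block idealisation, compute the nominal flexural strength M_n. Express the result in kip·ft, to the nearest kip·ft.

M_n ≈ 237 kip·ft

T = A_s f_y = 3.75 × 40 = 150 kips.
a = T/(0.85 f'_c b) = 150/(0.85 × 3.5 × 22.2) = 2.271 in.
M_n = T(d − a/2) = 150 × (20.1 − 1.1355) = 2844.7 kip·in = 2844.7/12 = 237.06 kip·ft.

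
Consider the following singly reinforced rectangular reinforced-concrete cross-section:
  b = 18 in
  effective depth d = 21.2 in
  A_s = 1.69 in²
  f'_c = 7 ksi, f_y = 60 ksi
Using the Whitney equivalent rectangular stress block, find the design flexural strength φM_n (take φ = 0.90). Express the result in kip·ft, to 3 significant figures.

T = A_s f_y = 1.69 × 60 = 101.4 kips.
a = T/(0.85 f'_c b) = 101.4/(0.85 × 7 × 18) = 0.947 in.
M_n = T(d − a/2) = 101.4 × (21.2 − 0.4735) = 2101.7 kip·in = 2101.7/12 = 175.14 kip·ft.
φM_n = 0.90 × 175.14 = 157.63 kip·ft.

φM_n ≈ 158 kip·ft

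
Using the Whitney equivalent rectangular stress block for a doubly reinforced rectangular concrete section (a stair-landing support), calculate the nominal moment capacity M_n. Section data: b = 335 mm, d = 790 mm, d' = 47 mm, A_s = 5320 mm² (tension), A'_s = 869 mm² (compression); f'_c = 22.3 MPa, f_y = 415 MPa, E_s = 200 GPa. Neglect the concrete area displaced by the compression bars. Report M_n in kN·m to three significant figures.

Assume both tension and compression steel yield.
Net tension couple steel: A_s − A'_s = 4451 mm².
a = (A_s − A'_s) f_y / (0.85 f'_c b) = 1847165/(0.85 × 22.3 × 335) = 290.90 mm.
c = a/β₁ = 290.90/0.85 = 342.24 mm; ε'_s = 0.003(c − d')/c = 0.0026 ≥ f_y/E_s = 0.0021, so compression steel does yield.
M_n = (A_s − A'_s) f_y (d − a/2) + A'_s f_y (d − d') = [1847165 × (790 − 145.45) + 360635 × (790 − 47)] × 10⁻⁶ = 1190.59 + 267.95 = 1458.54 kN·m.

M_n ≈ 1460 kN·m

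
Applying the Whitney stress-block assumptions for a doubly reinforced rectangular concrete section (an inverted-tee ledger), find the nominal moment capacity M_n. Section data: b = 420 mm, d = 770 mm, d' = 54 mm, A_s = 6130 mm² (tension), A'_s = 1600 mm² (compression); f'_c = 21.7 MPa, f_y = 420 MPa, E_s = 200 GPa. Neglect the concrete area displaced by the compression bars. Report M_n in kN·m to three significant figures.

Assume both tension and compression steel yield.
Net tension couple steel: A_s − A'_s = 4530 mm².
a = (A_s − A'_s) f_y / (0.85 f'_c b) = 1902600/(0.85 × 21.7 × 420) = 245.60 mm.
c = a/β₁ = 245.60/0.85 = 288.94 mm; ε'_s = 0.003(c − d')/c = 0.0024 ≥ f_y/E_s = 0.0021, so compression steel does yield.
M_n = (A_s − A'_s) f_y (d − a/2) + A'_s f_y (d − d') = [1902600 × (770 − 122.8) + 672000 × (770 − 54)] × 10⁻⁶ = 1231.36 + 481.15 = 1712.51 kN·m.

M_n ≈ 1710 kN·m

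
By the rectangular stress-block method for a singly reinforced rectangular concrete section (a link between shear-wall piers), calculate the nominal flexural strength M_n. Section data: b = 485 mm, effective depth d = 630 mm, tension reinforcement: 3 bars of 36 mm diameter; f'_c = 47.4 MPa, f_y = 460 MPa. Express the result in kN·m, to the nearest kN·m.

M_n ≈ 835 kN·m

A_s = 3 × 1018 = 3054 mm².
T = A_s f_y = 3054 × 460 = 1404840 N = 1404.84 kN.
From C = T: a = T/(0.85 f'_c b) = 1404840/(0.85 × 47.4 × 485) = 71.89 mm.
M_n = T(d − a/2) = 1404.84 kN × (630 − 35.945) mm = 834.55 kN·m.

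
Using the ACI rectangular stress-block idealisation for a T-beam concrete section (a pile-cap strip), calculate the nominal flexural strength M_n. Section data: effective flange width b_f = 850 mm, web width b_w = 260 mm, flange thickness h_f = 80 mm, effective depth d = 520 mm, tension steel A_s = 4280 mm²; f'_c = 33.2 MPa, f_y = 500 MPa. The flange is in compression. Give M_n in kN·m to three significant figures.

M_n ≈ 1020 kN·m

Tension: T = A_s f_y = 4280 × 500 = 2140000 N.
Try a within the flange: a = T/(0.85 f'_c b_f) = 2140000/(0.85 × 33.2 × 850) = 89.21 mm.
a = 89.21 > h_f = 80 mm: the block extends into the web. Split into flange-overhang and web parts.
C_f = 0.85 f'_c (b_f − b_w) h_f = 0.85 × 33.2 × (850 − 260) × 80 = 1331984 N.
Remaining web compression depth: a_w = (T − C_f)/(0.85 f'_c b_w) = (2140000 − 1331984)/(0.85 × 33.2 × 260) = 110.13 mm.
M_n = C_f(d − h_f/2) + (T − C_f)(d − a_w/2) = 1331984 × (520 − 40) + 808016 × (520 − 55.065) = 639.35 + 375.67 = 1015.02 × 10⁶ N·mm.
M_n = 1015.02 kN·m.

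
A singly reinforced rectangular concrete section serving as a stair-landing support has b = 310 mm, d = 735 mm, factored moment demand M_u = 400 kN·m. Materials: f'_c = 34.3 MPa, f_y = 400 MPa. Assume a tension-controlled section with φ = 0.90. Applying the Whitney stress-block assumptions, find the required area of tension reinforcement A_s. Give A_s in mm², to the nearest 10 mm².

M_n = M_u/φ = 400/0.90 = 444.444 kN·m.
With M_n = 0.85 f'_c a b (d − a/2), solve the quadratic for a:
a = d − √(d² − 2M_n/(0.85 f'_c b)) = 735 − √(735² − 2 × 444.444×10⁶/(0.85 × 34.3 × 310)) = 70.26 mm.
A_s = 0.85 f'_c a b / f_y = 0.85 × 34.3 × 70.26 × 310 / 400 = 1587.5 mm².

A_s ≈ 1590 mm²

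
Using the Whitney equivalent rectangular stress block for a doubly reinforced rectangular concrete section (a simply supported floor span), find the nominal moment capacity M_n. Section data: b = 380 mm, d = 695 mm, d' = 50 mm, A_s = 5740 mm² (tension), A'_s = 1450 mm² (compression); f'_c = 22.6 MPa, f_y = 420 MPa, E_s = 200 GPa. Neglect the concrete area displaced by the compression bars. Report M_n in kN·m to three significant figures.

Assume both tension and compression steel yield.
Net tension couple steel: A_s − A'_s = 4290 mm².
a = (A_s − A'_s) f_y / (0.85 f'_c b) = 1801800/(0.85 × 22.6 × 380) = 246.83 mm.
c = a/β₁ = 246.83/0.85 = 290.39 mm; ε'_s = 0.003(c − d')/c = 0.0025 ≥ f_y/E_s = 0.0021, so compression steel does yield.
M_n = (A_s − A'_s) f_y (d − a/2) + A'_s f_y (d − d') = [1801800 × (695 − 123.415) + 609000 × (695 − 50)] × 10⁻⁶ = 1029.88 + 392.81 = 1422.69 kN·m.

M_n ≈ 1420 kN·m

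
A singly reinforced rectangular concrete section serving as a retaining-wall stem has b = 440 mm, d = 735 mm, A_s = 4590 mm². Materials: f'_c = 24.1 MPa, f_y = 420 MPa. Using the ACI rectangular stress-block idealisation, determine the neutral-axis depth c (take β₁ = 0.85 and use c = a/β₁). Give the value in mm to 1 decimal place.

T = A_s f_y = 4590 × 420 = 1927800 N = 1927.8 kN.
Setting C = 0.85 f'_c a b equal to T: a = 1927800/(0.85 × 24.1 × 440) = 213.882 mm.
With β₁ = 0.85, c = a/β₁ = 213.882/0.85 = 251.6 mm.

c ≈ 251.6 mm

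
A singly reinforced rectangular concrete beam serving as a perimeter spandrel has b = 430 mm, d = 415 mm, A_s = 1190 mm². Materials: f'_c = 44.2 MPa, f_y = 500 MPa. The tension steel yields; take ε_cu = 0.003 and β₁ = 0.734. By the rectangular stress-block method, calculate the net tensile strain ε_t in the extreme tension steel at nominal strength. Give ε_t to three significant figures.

a = A_s f_y/(0.85 f'_c b) = 36.83 mm.
β₁ = 0.734, so c = a/β₁ = 36.83/0.734 = 50.18 mm.
From the linear strain diagram with ε_cu = 0.003: ε_t = 0.003 (d − c)/c = 0.003 × (415 − 50.18)/50.18 = 0.0218.
Since ε_t ≥ 0.005, the section is tension-controlled.

ε_t ≈ 0.0218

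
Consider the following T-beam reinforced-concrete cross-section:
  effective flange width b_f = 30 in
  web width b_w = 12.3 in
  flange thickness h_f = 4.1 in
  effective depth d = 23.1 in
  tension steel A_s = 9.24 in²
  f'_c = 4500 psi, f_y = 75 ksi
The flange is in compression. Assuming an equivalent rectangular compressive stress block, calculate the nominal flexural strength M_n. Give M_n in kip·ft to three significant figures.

Tension: T = A_s f_y = 9.24 × 75 = 693 kips.
Try a within the flange: a = T/(0.85 f'_c b_f) = 693/(0.85 × 4.5 × 30) = 6.039 in.
a = 6.039 > h_f = 4.1 in: the block extends into the web. Split into flange-overhang and web parts.
C_f = 0.85 f'_c (b_f − b_w) h_f = 0.85 × 4.5 × (30 − 12.3) × 4.1 = 277.6 kips.
Remaining web compression depth: a_w = (T − C_f)/(0.85 f'_c b_w) = (693 − 277.6)/(0.85 × 4.5 × 12.3) = 8.829 in.
M_n = C_f(d − h_f/2) + (T − C_f)(d − a_w/2) = 277.6 × (23.1 − 2.05) + 415.4 × (23.1 − 4.4145) = 5843.5 + 7762.0 = 13605.5 kip·in.
M_n = 13605.5/12 = 1133.79 kip·ft.

M_n ≈ 1130 kip·ft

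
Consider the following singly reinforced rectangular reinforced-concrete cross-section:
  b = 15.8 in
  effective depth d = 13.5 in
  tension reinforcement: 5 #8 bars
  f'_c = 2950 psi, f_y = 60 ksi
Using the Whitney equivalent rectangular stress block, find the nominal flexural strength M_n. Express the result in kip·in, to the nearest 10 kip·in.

M_n ≈ 2490 kip·in

A_s = 5 × 0.79 = 3.95 in².
T = A_s f_y = 3.95 × 60 = 237 kips.
a = T/(0.85 f'_c b) = 237/(0.85 × 2.95 × 15.8) = 5.982 in.
M_n = T(d − a/2) = 237 × (13.5 − 2.991) = 2490.6 kip·in.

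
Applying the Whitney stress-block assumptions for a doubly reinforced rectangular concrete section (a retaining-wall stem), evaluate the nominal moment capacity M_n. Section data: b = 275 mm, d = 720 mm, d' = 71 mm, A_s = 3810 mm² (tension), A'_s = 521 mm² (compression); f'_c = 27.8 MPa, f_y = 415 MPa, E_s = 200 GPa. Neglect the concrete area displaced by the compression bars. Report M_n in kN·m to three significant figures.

Assume both tension and compression steel yield.
Net tension couple steel: A_s − A'_s = 3289 mm².
a = (A_s − A'_s) f_y / (0.85 f'_c b) = 1364935/(0.85 × 27.8 × 275) = 210.05 mm.
c = a/β₁ = 210.05/0.85 = 247.12 mm; ε'_s = 0.003(c − d')/c = 0.0021 ≥ f_y/E_s = 0.0021, so compression steel does yield.
M_n = (A_s − A'_s) f_y (d − a/2) + A'_s f_y (d − d') = [1364935 × (720 − 105.025) + 216215 × (720 − 71)] × 10⁻⁶ = 839.40 + 140.32 = 979.72 kN·m.

M_n ≈ 980 kN·m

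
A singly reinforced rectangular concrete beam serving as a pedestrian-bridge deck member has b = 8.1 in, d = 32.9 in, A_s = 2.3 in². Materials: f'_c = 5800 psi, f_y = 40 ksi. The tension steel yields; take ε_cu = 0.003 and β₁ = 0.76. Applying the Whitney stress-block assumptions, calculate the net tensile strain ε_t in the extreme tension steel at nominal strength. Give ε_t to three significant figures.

ε_t ≈ 0.0296

a = A_s f_y/(0.85 f'_c b) = 2.304 in.
β₁ = 0.76, so c = a/β₁ = 2.304/0.76 = 3.032 in.
From the linear strain diagram with ε_cu = 0.003: ε_t = 0.003 (d − c)/c = 0.003 × (32.9 − 3.032)/3.032 = 0.0296.
Since ε_t ≥ 0.005, the section is tension-controlled.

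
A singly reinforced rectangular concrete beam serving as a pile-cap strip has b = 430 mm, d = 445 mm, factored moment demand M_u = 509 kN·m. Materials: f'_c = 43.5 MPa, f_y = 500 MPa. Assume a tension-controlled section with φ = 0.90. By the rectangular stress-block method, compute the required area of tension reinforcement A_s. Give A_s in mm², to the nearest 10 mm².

M_n = M_u/φ = 509/0.90 = 565.556 kN·m.
With M_n = 0.85 f'_c a b (d − a/2), solve the quadratic for a:
a = d − √(d² − 2M_n/(0.85 f'_c b)) = 445 − √(445² − 2 × 565.556×10⁶/(0.85 × 43.5 × 430)) = 88.79 mm.
A_s = 0.85 f'_c a b / f_y = 0.85 × 43.5 × 88.79 × 430 / 500 = 2823.4 mm².

A_s ≈ 2820 mm²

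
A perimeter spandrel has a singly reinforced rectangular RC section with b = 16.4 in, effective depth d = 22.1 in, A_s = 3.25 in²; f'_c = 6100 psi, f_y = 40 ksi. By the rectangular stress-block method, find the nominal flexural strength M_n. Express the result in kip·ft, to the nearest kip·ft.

T = A_s f_y = 3.25 × 40 = 130 kips.
a = T/(0.85 f'_c b) = 130/(0.85 × 6.1 × 16.4) = 1.529 in.
M_n = T(d − a/2) = 130 × (22.1 − 0.7645) = 2773.6 kip·in = 2773.6/12 = 231.13 kip·ft.

M_n ≈ 231 kip·ft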